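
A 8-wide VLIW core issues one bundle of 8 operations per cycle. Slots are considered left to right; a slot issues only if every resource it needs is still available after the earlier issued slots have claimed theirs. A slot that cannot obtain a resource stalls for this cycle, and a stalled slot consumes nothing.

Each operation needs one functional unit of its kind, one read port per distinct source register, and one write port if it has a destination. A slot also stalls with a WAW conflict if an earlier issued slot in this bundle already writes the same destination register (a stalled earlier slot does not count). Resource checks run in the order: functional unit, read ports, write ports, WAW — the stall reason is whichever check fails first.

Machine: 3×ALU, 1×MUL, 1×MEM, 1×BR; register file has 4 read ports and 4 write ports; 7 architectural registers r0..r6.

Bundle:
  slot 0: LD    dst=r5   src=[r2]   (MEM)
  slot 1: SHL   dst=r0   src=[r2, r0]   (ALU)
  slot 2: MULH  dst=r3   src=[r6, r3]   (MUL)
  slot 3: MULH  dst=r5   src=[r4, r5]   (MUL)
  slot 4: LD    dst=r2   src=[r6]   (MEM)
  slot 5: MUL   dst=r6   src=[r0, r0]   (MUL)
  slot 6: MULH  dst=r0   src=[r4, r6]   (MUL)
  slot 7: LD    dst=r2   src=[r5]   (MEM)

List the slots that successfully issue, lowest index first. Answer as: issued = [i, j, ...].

[0] MEM needs rd=1 wr=1: ok; after: ALU=3 MUL=1 MEM=0 BR=1, R=3, W=3
[1] ALU needs rd=2 wr=1: ok; after: ALU=2 MUL=1 MEM=0 BR=1, R=1, W=2
[2] MUL needs rd=2 wr=1: RD_PORT; after: ALU=2 MUL=1 MEM=0 BR=1, R=1, W=2
[3] MUL needs rd=2 wr=1: RD_PORT; after: ALU=2 MUL=1 MEM=0 BR=1, R=1, W=2
[4] MEM needs rd=1 wr=1: FU; after: ALU=2 MUL=1 MEM=0 BR=1, R=1, W=2
[5] MUL needs rd=1 wr=1: ok; after: ALU=2 MUL=0 MEM=0 BR=1, R=0, W=1
[6] MUL needs rd=2 wr=1: FU; after: ALU=2 MUL=0 MEM=0 BR=1, R=0, W=1
[7] MEM needs rd=1 wr=1: FU; after: ALU=2 MUL=0 MEM=0 BR=1, R=0, W=1

issued = [0, 1, 5]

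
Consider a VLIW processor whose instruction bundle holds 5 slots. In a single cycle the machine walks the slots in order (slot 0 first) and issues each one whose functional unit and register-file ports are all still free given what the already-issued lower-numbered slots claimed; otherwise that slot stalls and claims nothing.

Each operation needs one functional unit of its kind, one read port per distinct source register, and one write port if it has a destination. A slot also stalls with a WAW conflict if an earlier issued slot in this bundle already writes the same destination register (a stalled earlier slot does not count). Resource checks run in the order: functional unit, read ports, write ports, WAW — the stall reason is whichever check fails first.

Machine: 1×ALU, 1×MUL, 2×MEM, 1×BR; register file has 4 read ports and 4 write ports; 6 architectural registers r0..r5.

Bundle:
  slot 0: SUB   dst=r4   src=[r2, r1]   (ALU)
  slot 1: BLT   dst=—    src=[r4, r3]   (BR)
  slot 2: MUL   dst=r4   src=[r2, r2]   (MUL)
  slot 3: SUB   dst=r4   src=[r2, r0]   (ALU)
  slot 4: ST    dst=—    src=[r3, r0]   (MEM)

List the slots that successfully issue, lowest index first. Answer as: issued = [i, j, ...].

slot 0 (ALU): ISSUE — free A0,Mu1,Ld2,B1 rp2 wp3
slot 1 (BR): ISSUE — free A0,Mu1,Ld2,B0 rp0 wp3
slot 2 (MUL): stall RD_PORT — free A0,Mu1,Ld2,B0 rp0 wp3
slot 3 (ALU): stall FU — free A0,Mu1,Ld2,B0 rp0 wp3
slot 4 (MEM): stall RD_PORT — free A0,Mu1,Ld2,B0 rp0 wp3

issued = [0, 1]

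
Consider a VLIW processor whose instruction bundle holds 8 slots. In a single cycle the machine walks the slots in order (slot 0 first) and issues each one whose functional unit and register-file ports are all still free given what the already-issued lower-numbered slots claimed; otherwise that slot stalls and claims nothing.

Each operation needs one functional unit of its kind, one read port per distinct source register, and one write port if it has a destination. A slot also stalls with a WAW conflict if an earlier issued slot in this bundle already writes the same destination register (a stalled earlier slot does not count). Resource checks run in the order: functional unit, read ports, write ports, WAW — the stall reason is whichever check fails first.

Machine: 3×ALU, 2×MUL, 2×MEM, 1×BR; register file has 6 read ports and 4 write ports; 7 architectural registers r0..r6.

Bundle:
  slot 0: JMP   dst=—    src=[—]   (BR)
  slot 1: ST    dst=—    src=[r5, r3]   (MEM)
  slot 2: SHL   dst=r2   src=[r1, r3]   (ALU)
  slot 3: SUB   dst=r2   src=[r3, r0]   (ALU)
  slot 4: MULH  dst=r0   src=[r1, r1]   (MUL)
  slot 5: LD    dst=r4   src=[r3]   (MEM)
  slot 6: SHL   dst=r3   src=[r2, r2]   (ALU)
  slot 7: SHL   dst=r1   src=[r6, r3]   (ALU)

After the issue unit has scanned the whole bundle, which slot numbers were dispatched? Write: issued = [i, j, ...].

[0] BR needs rd=0 wr=0: ok; after: ALU=3 MUL=2 MEM=2 BR=0, R=6, W=4
[1] MEM needs rd=2 wr=0: ok; after: ALU=3 MUL=2 MEM=1 BR=0, R=4, W=4
[2] ALU needs rd=2 wr=1: ok; after: ALU=2 MUL=2 MEM=1 BR=0, R=2, W=3
[3] ALU needs rd=2 wr=1: WAW; after: ALU=2 MUL=2 MEM=1 BR=0, R=2, W=3
[4] MUL needs rd=1 wr=1: ok; after: ALU=2 MUL=1 MEM=1 BR=0, R=1, W=2
[5] MEM needs rd=1 wr=1: ok; after: ALU=2 MUL=1 MEM=0 BR=0, R=0, W=1
[6] ALU needs rd=1 wr=1: RD_PORT; after: ALU=2 MUL=1 MEM=0 BR=0, R=0, W=1
[7] ALU needs rd=2 wr=1: RD_PORT; after: ALU=2 MUL=1 MEM=0 BR=0, R=0, W=1

issued = [0, 1, 2, 4, 5]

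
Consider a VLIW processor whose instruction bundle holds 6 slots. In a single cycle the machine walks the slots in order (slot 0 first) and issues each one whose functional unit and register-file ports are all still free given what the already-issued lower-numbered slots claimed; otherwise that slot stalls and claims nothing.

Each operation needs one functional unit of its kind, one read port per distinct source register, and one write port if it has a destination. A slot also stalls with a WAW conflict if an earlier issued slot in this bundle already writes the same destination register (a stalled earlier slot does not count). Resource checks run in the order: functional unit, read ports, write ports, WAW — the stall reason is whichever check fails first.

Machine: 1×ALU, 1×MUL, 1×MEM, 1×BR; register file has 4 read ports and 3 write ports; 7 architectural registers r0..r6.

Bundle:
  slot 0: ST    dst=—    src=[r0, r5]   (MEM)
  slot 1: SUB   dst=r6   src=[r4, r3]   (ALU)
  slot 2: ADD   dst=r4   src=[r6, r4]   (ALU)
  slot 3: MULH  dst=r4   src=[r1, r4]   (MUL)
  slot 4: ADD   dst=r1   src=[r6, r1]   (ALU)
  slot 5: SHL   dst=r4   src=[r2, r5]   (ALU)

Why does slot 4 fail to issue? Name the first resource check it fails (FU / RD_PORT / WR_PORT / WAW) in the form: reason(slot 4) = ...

#0 MEM src=r0,r5 dispatched  <A:1 Mu:1 Ld:0 B:1 rd:2 wr:3>
#1 ALU src=r4,r3 dispatched  <A:0 Mu:1 Ld:0 B:1 rd:0 wr:2>
#2 ALU src=r6,r4 held:FU  <A:0 Mu:1 Ld:0 B:1 rd:0 wr:2>
#3 MUL src=r1,r4 held:RD_PORT  <A:0 Mu:1 Ld:0 B:1 rd:0 wr:2>
#4 ALU src=r6,r1 held:FU  <A:0 Mu:1 Ld:0 B:1 rd:0 wr:2>
#5 ALU src=r2,r5 held:FU  <A:0 Mu:1 Ld:0 B:1 rd:0 wr:2>

reason(slot 4) = FU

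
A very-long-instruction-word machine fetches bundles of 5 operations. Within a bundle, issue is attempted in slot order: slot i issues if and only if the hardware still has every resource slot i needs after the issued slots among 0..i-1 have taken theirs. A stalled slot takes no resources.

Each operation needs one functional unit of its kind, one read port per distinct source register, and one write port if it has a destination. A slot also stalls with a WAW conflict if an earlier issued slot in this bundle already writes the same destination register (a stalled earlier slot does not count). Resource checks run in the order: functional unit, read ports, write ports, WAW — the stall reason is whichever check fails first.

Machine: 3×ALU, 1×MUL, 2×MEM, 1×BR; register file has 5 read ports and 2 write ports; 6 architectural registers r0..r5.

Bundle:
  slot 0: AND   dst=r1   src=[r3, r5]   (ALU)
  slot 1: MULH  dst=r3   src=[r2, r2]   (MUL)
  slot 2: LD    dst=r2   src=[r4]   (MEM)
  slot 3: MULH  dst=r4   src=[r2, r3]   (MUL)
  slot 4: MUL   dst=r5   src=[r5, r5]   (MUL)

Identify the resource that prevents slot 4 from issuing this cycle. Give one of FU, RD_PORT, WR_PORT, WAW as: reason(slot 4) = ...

(0) want 1×ALU +2rd +1wr — yes → AL2|MU1|ME2|BR1|rd3|wr1
(1) want 1×MUL +1rd +1wr — yes → AL2|MU0|ME2|BR1|rd2|wr0
(2) want 1×MEM +1rd +1wr — WR_PORT → AL2|MU0|ME2|BR1|rd2|wr0
(3) want 1×MUL +2rd +1wr — FU → AL2|MU0|ME2|BR1|rd2|wr0
(4) want 1×MUL +1rd +1wr — FU → AL2|MU0|ME2|BR1|rd2|wr0

reason(slot 4) = FU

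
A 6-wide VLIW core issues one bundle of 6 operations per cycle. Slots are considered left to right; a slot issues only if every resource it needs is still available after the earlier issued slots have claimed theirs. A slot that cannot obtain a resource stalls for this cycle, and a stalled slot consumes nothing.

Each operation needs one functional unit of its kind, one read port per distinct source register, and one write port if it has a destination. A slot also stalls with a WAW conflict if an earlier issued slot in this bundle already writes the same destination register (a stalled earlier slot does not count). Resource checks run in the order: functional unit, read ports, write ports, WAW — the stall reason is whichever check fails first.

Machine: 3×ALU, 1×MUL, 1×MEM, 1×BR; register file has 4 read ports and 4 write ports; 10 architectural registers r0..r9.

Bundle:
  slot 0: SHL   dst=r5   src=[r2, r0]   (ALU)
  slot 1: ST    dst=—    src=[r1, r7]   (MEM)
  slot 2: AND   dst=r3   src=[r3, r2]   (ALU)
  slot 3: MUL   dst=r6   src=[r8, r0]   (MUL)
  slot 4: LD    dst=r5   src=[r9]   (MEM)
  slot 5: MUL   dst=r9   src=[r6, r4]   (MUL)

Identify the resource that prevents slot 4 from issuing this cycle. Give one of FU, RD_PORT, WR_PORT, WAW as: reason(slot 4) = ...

reason(slot 4) = FU

#0 ALU src=r2,r0 dispatched  <A:2 Mu:1 Ld:1 B:1 rd:2 wr:3>
#1 MEM src=r1,r7 dispatched  <A:2 Mu:1 Ld:0 B:1 rd:0 wr:3>
#2 ALU src=r3,r2 held:RD_PORT  <A:2 Mu:1 Ld:0 B:1 rd:0 wr:3>
#3 MUL src=r8,r0 held:RD_PORT  <A:2 Mu:1 Ld:0 B:1 rd:0 wr:3>
#4 MEM src=r9 held:FU  <A:2 Mu:1 Ld:0 B:1 rd:0 wr:3>
#5 MUL src=r6,r4 held:RD_PORT  <A:2 Mu:1 Ld:0 B:1 rd:0 wr:3>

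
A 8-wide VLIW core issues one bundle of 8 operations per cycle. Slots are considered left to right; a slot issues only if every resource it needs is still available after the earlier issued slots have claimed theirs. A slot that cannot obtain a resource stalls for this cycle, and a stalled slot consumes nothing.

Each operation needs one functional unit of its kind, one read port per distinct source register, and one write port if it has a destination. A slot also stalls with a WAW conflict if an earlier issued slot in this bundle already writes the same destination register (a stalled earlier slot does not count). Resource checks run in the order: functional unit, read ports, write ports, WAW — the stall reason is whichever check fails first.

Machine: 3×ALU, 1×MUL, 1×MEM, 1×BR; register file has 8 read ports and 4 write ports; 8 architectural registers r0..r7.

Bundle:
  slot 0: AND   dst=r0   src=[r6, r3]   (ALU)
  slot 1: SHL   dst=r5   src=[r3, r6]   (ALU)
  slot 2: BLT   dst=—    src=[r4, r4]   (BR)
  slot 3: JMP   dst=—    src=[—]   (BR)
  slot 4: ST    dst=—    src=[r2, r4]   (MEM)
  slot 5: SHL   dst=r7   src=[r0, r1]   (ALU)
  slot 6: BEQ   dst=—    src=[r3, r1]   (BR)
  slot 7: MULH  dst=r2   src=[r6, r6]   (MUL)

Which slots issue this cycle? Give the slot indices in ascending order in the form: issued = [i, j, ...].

issued = [0, 1, 2, 4, 7]

  0. ALU→r0 ⇒ go  {2A/1Mu/1Ld/1B | 6r 3w}
  1. ALU→r5 ⇒ go  {1A/1Mu/1Ld/1B | 4r 2w}
  2. BR ⇒ go  {1A/1Mu/1Ld/0B | 3r 2w}
  3. BR ⇒ no(FU)  {1A/1Mu/1Ld/0B | 3r 2w}
  4. MEM ⇒ go  {1A/1Mu/0Ld/0B | 1r 2w}
  5. ALU→r7 ⇒ no(RD_PORT)  {1A/1Mu/0Ld/0B | 1r 2w}
  6. BR ⇒ no(FU)  {1A/1Mu/0Ld/0B | 1r 2w}
  7. MUL→r2 ⇒ go  {1A/0Mu/0Ld/0B | 0r 1w}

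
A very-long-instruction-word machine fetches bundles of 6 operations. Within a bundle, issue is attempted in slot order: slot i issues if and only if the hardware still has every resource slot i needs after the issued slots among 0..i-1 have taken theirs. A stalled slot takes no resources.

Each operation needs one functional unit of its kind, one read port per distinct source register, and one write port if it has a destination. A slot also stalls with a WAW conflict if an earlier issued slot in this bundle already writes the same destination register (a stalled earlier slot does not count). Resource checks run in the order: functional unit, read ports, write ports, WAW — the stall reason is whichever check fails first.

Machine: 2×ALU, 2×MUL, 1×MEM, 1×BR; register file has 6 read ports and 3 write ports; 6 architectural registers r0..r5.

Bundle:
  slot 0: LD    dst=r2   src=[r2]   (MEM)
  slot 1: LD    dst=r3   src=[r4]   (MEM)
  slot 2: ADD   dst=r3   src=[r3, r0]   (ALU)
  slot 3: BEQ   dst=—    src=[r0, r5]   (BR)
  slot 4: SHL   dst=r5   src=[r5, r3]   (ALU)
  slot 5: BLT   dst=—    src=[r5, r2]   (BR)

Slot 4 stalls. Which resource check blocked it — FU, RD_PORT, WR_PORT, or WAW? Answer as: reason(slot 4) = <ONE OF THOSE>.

reason(slot 4) = RD_PORT

slot 0 (MEM): ISSUE — free A2,Mu2,Ld0,B1 rp5 wp2
slot 1 (MEM): stall FU — free A2,Mu2,Ld0,B1 rp5 wp2
slot 2 (ALU): ISSUE — free A1,Mu2,Ld0,B1 rp3 wp1
slot 3 (BR): ISSUE — free A1,Mu2,Ld0,B0 rp1 wp1
slot 4 (ALU): stall RD_PORT — free A1,Mu2,Ld0,B0 rp1 wp1
slot 5 (BR): stall FU — free A1,Mu2,Ld0,B0 rp1 wp1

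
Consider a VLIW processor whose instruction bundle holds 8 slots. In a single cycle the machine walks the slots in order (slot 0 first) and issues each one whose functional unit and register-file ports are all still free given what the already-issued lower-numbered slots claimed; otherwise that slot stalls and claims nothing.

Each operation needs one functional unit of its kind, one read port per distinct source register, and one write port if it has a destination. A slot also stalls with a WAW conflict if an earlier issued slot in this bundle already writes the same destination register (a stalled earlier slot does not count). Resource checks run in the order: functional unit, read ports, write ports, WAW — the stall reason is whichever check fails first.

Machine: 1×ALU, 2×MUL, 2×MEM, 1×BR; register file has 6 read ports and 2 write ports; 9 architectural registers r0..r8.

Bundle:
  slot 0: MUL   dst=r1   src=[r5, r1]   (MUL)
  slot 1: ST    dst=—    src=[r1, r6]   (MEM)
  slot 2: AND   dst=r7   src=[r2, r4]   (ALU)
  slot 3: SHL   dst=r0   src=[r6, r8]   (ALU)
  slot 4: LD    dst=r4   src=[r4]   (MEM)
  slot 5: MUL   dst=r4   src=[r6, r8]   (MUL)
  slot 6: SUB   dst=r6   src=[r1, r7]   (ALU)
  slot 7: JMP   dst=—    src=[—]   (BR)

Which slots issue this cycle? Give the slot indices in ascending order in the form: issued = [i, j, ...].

[0] MUL needs rd=2 wr=1: ok; after: ALU=1 MUL=1 MEM=2 BR=1, R=4, W=1
[1] MEM needs rd=2 wr=0: ok; after: ALU=1 MUL=1 MEM=1 BR=1, R=2, W=1
[2] ALU needs rd=2 wr=1: ok; after: ALU=0 MUL=1 MEM=1 BR=1, R=0, W=0
[3] ALU needs rd=2 wr=1: FU; after: ALU=0 MUL=1 MEM=1 BR=1, R=0, W=0
[4] MEM needs rd=1 wr=1: RD_PORT; after: ALU=0 MUL=1 MEM=1 BR=1, R=0, W=0
[5] MUL needs rd=2 wr=1: RD_PORT; after: ALU=0 MUL=1 MEM=1 BR=1, R=0, W=0
[6] ALU needs rd=2 wr=1: FU; after: ALU=0 MUL=1 MEM=1 BR=1, R=0, W=0
[7] BR needs rd=0 wr=0: ok; after: ALU=0 MUL=1 MEM=1 BR=0, R=0, W=0

issued = [0, 1, 2, 7]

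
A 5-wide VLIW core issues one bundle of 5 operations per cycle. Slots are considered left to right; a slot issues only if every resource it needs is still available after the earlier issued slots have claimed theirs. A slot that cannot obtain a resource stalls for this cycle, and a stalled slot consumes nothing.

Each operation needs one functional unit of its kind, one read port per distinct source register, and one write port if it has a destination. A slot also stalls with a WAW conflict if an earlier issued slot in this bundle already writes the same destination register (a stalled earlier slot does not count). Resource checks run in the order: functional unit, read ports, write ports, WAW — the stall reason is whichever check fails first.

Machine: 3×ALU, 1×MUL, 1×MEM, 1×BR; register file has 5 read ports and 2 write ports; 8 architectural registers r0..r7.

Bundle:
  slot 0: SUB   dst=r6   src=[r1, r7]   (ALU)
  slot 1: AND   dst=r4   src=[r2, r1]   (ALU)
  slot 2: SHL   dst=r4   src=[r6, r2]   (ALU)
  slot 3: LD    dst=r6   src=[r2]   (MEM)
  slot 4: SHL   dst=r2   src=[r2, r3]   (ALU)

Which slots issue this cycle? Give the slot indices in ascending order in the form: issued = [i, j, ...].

issued = [0, 1]

  0. ALU→r6 ⇒ go  {2A/1Mu/1Ld/1B | 3r 1w}
  1. ALU→r4 ⇒ go  {1A/1Mu/1Ld/1B | 1r 0w}
  2. ALU→r4 ⇒ no(RD_PORT)  {1A/1Mu/1Ld/1B | 1r 0w}
  3. MEM→r6 ⇒ no(WR_PORT)  {1A/1Mu/1Ld/1B | 1r 0w}
  4. ALU→r2 ⇒ no(RD_PORT)  {1A/1Mu/1Ld/1B | 1r 0w}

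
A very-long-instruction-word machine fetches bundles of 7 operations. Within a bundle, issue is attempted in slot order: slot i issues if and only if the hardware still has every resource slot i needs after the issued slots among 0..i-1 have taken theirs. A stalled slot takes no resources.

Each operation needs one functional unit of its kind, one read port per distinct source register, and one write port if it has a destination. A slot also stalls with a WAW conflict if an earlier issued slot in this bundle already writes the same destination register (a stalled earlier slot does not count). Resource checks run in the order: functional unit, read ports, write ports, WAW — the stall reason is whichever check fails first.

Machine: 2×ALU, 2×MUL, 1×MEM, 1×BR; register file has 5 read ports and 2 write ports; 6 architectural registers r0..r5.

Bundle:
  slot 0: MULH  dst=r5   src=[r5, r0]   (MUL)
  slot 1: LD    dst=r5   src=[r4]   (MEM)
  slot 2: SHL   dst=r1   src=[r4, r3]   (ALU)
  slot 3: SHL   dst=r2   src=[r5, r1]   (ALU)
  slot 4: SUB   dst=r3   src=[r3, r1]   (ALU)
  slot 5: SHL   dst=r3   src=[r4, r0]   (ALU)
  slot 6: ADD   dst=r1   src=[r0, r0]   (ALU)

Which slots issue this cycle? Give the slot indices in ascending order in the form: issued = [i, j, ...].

issued = [0, 2]

#0 MUL src=r5,r0 dispatched  <A:2 Mu:1 Ld:1 B:1 rd:3 wr:1>
#1 MEM src=r4 held:WAW  <A:2 Mu:1 Ld:1 B:1 rd:3 wr:1>
#2 ALU src=r4,r3 dispatched  <A:1 Mu:1 Ld:1 B:1 rd:1 wr:0>
#3 ALU src=r5,r1 held:RD_PORT  <A:1 Mu:1 Ld:1 B:1 rd:1 wr:0>
#4 ALU src=r3,r1 held:RD_PORT  <A:1 Mu:1 Ld:1 B:1 rd:1 wr:0>
#5 ALU src=r4,r0 held:RD_PORT  <A:1 Mu:1 Ld:1 B:1 rd:1 wr:0>
#6 ALU src=r0,r0 held:WR_PORT  <A:1 Mu:1 Ld:1 B:1 rd:1 wr:0>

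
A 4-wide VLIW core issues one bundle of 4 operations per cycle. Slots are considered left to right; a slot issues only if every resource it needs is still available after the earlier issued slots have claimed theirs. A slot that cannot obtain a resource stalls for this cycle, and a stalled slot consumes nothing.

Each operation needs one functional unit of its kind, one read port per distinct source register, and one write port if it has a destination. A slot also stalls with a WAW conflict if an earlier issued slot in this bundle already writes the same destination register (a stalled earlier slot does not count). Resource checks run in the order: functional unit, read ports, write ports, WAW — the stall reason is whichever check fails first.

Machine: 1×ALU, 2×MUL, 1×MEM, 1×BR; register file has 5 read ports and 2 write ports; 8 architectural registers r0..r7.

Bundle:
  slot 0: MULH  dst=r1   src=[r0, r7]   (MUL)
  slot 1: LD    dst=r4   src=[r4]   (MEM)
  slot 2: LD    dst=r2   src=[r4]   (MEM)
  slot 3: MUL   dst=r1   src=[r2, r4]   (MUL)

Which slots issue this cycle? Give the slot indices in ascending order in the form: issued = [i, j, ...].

slot 0 (MUL): ISSUE — free A1,Mu1,Ld1,B1 rp3 wp1
slot 1 (MEM): ISSUE — free A1,Mu1,Ld0,B1 rp2 wp0
slot 2 (MEM): stall FU — free A1,Mu1,Ld0,B1 rp2 wp0
slot 3 (MUL): stall WR_PORT — free A1,Mu1,Ld0,B1 rp2 wp0

issued = [0, 1]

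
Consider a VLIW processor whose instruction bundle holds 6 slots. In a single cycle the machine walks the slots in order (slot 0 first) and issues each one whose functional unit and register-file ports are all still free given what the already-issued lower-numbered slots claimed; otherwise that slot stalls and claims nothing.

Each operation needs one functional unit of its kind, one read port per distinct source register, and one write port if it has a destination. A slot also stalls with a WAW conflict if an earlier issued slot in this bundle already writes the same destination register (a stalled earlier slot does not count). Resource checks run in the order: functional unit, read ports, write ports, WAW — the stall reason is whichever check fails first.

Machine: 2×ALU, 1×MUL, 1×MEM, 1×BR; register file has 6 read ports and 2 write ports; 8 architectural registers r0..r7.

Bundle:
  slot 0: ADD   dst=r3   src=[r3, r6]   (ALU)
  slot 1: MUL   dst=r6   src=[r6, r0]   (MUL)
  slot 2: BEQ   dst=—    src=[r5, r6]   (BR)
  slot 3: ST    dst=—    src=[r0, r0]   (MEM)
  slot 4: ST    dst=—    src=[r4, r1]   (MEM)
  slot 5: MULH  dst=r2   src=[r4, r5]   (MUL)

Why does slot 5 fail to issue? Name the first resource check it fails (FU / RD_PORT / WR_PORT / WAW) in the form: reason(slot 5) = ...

reason(slot 5) = FU

(0) want 1×ALU +2rd +1wr — yes → AL1|MU1|ME1|BR1|rd4|wr1
(1) want 1×MUL +2rd +1wr — yes → AL1|MU0|ME1|BR1|rd2|wr0
(2) want 1×BR +2rd +0wr — yes → AL1|MU0|ME1|BR0|rd0|wr0
(3) want 1×MEM +1rd +0wr — RD_PORT → AL1|MU0|ME1|BR0|rd0|wr0
(4) want 1×MEM +2rd +0wr — RD_PORT → AL1|MU0|ME1|BR0|rd0|wr0
(5) want 1×MUL +2rd +1wr — FU → AL1|MU0|ME1|BR0|rd0|wr0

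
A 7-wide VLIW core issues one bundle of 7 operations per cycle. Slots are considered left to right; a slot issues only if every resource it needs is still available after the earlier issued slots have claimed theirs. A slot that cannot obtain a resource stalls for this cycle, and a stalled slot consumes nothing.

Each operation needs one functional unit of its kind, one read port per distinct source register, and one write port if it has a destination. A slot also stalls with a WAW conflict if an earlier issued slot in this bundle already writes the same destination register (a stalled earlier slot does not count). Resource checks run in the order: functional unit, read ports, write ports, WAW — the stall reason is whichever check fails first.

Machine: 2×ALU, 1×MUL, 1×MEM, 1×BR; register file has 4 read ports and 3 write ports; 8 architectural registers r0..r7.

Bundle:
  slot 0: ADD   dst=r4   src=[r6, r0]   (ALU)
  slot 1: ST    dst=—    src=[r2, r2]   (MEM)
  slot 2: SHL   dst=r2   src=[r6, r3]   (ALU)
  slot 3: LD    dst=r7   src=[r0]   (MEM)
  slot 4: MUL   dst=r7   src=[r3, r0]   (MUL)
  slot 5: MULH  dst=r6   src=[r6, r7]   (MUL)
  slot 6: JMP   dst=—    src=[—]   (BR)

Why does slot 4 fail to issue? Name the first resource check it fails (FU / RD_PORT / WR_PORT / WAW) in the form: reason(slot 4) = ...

reason(slot 4) = RD_PORT

(0) want 1×ALU +2rd +1wr — yes → AL1|MU1|ME1|BR1|rd2|wr2
(1) want 1×MEM +1rd +0wr — yes → AL1|MU1|ME0|BR1|rd1|wr2
(2) want 1×ALU +2rd +1wr — RD_PORT → AL1|MU1|ME0|BR1|rd1|wr2
(3) want 1×MEM +1rd +1wr — FU → AL1|MU1|ME0|BR1|rd1|wr2
(4) want 1×MUL +2rd +1wr — RD_PORT → AL1|MU1|ME0|BR1|rd1|wr2
(5) want 1×MUL +2rd +1wr — RD_PORT → AL1|MU1|ME0|BR1|rd1|wr2
(6) want 1×BR +0rd +0wr — yes → AL1|MU1|ME0|BR0|rd1|wr2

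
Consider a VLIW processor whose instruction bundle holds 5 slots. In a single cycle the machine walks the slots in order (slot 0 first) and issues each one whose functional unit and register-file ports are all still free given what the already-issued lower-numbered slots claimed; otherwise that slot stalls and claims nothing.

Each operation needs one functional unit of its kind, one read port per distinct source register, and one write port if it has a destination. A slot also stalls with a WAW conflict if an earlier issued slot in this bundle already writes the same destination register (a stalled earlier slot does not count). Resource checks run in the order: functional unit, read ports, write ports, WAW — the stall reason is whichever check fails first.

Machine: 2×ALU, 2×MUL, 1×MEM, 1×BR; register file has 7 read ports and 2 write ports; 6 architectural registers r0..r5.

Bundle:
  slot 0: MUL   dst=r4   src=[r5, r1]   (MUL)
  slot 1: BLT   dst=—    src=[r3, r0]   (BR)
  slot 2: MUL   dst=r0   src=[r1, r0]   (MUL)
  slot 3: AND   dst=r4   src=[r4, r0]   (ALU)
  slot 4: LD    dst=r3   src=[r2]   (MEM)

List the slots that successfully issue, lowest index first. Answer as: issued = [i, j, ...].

issued = [0, 1, 2]

  0. MUL→r4 ⇒ go  {2A/1Mu/1Ld/1B | 5r 1w}
  1. BR ⇒ go  {2A/1Mu/1Ld/0B | 3r 1w}
  2. MUL→r0 ⇒ go  {2A/0Mu/1Ld/0B | 1r 0w}
  3. ALU→r4 ⇒ no(RD_PORT)  {2A/0Mu/1Ld/0B | 1r 0w}
  4. MEM→r3 ⇒ no(WR_PORT)  {2A/0Mu/1Ld/0B | 1r 0w}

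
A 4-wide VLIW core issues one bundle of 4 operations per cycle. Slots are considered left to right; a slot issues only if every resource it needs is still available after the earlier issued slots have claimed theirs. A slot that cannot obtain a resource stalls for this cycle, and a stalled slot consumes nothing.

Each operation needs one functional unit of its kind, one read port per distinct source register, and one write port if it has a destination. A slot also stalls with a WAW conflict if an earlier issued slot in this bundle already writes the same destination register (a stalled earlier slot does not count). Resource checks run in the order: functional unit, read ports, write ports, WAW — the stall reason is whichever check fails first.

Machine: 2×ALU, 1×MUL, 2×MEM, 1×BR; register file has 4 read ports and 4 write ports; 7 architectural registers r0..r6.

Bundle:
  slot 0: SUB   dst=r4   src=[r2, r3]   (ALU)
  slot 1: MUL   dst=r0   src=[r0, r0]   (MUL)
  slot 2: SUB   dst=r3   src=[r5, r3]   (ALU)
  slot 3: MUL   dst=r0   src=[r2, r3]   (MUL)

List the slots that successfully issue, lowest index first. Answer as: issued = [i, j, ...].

issued = [0, 1]

(0) want 1×ALU +2rd +1wr — yes → AL1|MU1|ME2|BR1|rd2|wr3
(1) want 1×MUL +1rd +1wr — yes → AL1|MU0|ME2|BR1|rd1|wr2
(2) want 1×ALU +2rd +1wr — RD_PORT → AL1|MU0|ME2|BR1|rd1|wr2
(3) want 1×MUL +2rd +1wr — FU → AL1|MU0|ME2|BR1|rd1|wr2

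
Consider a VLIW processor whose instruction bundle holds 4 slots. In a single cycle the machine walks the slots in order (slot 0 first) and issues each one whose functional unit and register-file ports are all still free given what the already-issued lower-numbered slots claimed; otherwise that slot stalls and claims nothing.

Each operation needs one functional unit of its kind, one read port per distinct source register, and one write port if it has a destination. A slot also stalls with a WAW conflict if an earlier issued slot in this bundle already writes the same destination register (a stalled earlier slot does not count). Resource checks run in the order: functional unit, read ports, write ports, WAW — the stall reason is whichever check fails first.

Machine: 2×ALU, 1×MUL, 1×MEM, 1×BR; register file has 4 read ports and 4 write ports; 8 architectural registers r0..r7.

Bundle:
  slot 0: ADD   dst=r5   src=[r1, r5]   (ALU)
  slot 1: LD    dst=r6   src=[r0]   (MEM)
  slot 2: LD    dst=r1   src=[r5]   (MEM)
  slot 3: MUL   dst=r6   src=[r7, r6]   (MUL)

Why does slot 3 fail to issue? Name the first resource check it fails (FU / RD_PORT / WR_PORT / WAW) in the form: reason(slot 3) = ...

reason(slot 3) = RD_PORT

slot 0 (ALU): ISSUE — free A1,Mu1,Ld1,B1 rp2 wp3
slot 1 (MEM): ISSUE — free A1,Mu1,Ld0,B1 rp1 wp2
slot 2 (MEM): stall FU — free A1,Mu1,Ld0,B1 rp1 wp2
slot 3 (MUL): stall RD_PORT — free A1,Mu1,Ld0,B1 rp1 wp2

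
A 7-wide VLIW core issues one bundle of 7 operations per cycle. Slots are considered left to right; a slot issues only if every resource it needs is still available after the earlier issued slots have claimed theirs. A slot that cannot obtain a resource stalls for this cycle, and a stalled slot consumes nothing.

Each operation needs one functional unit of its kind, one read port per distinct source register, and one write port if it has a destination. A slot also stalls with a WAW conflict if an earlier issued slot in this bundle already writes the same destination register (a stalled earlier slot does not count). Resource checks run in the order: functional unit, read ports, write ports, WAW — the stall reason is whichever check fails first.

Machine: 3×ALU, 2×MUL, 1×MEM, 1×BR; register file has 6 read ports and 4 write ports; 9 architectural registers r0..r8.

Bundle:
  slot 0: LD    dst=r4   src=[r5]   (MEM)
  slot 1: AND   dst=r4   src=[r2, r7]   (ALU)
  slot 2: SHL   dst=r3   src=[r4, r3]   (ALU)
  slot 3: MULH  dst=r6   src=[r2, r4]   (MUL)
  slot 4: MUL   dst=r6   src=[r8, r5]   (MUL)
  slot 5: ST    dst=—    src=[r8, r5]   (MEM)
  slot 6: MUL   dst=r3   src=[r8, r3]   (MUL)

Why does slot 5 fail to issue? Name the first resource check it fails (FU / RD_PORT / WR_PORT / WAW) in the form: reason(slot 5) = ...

reason(slot 5) = FU

slot 0 (MEM): ISSUE — free A3,Mu2,Ld0,B1 rp5 wp3
slot 1 (ALU): stall WAW — free A3,Mu2,Ld0,B1 rp5 wp3
slot 2 (ALU): ISSUE — free A2,Mu2,Ld0,B1 rp3 wp2
slot 3 (MUL): ISSUE — free A2,Mu1,Ld0,B1 rp1 wp1
slot 4 (MUL): stall RD_PORT — free A2,Mu1,Ld0,B1 rp1 wp1
slot 5 (MEM): stall FU — free A2,Mu1,Ld0,B1 rp1 wp1
slot 6 (MUL): stall RD_PORT — free A2,Mu1,Ld0,B1 rp1 wp1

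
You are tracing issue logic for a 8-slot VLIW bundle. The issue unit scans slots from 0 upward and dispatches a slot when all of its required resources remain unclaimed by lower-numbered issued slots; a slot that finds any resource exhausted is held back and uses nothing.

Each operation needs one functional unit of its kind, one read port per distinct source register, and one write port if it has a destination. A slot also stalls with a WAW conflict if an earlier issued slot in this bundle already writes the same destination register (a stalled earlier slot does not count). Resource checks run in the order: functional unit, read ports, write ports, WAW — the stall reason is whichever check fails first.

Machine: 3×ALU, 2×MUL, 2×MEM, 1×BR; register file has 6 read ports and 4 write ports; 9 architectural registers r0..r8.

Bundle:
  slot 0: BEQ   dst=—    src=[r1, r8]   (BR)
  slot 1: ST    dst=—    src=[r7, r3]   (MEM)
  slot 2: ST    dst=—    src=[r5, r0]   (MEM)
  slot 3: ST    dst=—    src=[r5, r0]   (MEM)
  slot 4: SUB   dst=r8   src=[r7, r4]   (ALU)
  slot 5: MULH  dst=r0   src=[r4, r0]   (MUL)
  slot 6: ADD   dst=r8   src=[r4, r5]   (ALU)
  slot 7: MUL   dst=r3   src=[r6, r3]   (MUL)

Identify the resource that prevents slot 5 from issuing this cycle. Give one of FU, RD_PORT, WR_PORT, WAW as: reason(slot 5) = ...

reason(slot 5) = RD_PORT

  0. BR ⇒ go  {3A/2Mu/2Ld/0B | 4r 4w}
  1. MEM ⇒ go  {3A/2Mu/1Ld/0B | 2r 4w}
  2. MEM ⇒ go  {3A/2Mu/0Ld/0B | 0r 4w}
  3. MEM ⇒ no(FU)  {3A/2Mu/0Ld/0B | 0r 4w}
  4. ALU→r8 ⇒ no(RD_PORT)  {3A/2Mu/0Ld/0B | 0r 4w}
  5. MUL→r0 ⇒ no(RD_PORT)  {3A/2Mu/0Ld/0B | 0r 4w}
  6. ALU→r8 ⇒ no(RD_PORT)  {3A/2Mu/0Ld/0B | 0r 4w}
  7. MUL→r3 ⇒ no(RD_PORT)  {3A/2Mu/0Ld/0B | 0r 4w}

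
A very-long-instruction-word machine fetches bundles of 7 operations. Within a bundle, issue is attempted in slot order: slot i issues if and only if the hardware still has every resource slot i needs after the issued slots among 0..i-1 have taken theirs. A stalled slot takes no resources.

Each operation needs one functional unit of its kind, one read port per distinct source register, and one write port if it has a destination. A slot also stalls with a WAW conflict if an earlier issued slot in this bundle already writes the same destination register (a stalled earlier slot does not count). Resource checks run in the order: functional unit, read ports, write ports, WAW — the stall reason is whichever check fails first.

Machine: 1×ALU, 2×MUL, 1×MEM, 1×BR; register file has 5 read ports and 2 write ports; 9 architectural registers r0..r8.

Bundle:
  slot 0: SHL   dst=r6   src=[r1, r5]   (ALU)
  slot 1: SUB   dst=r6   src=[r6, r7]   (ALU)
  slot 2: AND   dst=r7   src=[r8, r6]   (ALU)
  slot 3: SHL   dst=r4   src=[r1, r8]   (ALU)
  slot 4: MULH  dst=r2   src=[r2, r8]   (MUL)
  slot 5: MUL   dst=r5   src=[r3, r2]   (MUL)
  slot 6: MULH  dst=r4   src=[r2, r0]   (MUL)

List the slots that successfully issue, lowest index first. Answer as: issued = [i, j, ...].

[0] ALU needs rd=2 wr=1: ok; after: ALU=0 MUL=2 MEM=1 BR=1, R=3, W=1
[1] ALU needs rd=2 wr=1: FU; after: ALU=0 MUL=2 MEM=1 BR=1, R=3, W=1
[2] ALU needs rd=2 wr=1: FU; after: ALU=0 MUL=2 MEM=1 BR=1, R=3, W=1
[3] ALU needs rd=2 wr=1: FU; after: ALU=0 MUL=2 MEM=1 BR=1, R=3, W=1
[4] MUL needs rd=2 wr=1: ok; after: ALU=0 MUL=1 MEM=1 BR=1, R=1, W=0
[5] MUL needs rd=2 wr=1: RD_PORT; after: ALU=0 MUL=1 MEM=1 BR=1, R=1, W=0
[6] MUL needs rd=2 wr=1: RD_PORT; after: ALU=0 MUL=1 MEM=1 BR=1, R=1, W=0

issued = [0, 4]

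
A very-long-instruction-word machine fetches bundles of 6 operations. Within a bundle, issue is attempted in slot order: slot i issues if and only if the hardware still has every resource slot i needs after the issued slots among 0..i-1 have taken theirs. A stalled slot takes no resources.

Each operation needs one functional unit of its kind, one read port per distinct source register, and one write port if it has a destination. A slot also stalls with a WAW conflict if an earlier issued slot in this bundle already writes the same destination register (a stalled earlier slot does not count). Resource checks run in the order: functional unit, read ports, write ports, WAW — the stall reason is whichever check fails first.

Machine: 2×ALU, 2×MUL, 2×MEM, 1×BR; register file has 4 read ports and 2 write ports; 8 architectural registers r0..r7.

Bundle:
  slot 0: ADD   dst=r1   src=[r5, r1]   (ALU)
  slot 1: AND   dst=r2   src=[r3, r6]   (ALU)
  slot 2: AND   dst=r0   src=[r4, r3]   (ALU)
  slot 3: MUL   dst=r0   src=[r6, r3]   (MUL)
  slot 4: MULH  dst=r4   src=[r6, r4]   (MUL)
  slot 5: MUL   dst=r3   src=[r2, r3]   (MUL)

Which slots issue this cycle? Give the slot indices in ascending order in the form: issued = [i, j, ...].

issued = [0, 1]

#0 ALU src=r5,r1 dispatched  <A:1 Mu:2 Ld:2 B:1 rd:2 wr:1>
#1 ALU src=r3,r6 dispatched  <A:0 Mu:2 Ld:2 B:1 rd:0 wr:0>
#2 ALU src=r4,r3 held:FU  <A:0 Mu:2 Ld:2 B:1 rd:0 wr:0>
#3 MUL src=r6,r3 held:RD_PORT  <A:0 Mu:2 Ld:2 B:1 rd:0 wr:0>
#4 MUL src=r6,r4 held:RD_PORT  <A:0 Mu:2 Ld:2 B:1 rd:0 wr:0>
#5 MUL src=r2,r3 held:RD_PORT  <A:0 Mu:2 Ld:2 B:1 rd:0 wr:0>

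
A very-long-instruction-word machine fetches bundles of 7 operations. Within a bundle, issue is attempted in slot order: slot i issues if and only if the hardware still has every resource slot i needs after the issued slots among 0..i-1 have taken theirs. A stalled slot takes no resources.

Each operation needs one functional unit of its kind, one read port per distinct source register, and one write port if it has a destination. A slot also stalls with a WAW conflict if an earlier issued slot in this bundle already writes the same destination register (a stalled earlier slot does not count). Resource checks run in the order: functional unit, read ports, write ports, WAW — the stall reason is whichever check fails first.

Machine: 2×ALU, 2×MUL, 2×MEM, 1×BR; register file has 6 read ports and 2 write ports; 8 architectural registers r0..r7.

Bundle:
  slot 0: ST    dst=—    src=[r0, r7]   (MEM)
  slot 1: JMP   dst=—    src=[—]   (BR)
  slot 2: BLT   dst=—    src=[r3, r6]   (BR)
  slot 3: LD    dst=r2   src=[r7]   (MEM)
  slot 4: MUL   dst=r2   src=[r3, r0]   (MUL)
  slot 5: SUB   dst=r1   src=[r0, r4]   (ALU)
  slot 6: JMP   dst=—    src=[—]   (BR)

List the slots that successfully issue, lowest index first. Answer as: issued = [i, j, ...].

[0] MEM needs rd=2 wr=0: ok; after: ALU=2 MUL=2 MEM=1 BR=1, R=4, W=2
[1] BR needs rd=0 wr=0: ok; after: ALU=2 MUL=2 MEM=1 BR=0, R=4, W=2
[2] BR needs rd=2 wr=0: FU; after: ALU=2 MUL=2 MEM=1 BR=0, R=4, W=2
[3] MEM needs rd=1 wr=1: ok; after: ALU=2 MUL=2 MEM=0 BR=0, R=3, W=1
[4] MUL needs rd=2 wr=1: WAW; after: ALU=2 MUL=2 MEM=0 BR=0, R=3, W=1
[5] ALU needs rd=2 wr=1: ok; after: ALU=1 MUL=2 MEM=0 BR=0, R=1, W=0
[6] BR needs rd=0 wr=0: FU; after: ALU=1 MUL=2 MEM=0 BR=0, R=1, W=0

issued = [0, 1, 3, 5]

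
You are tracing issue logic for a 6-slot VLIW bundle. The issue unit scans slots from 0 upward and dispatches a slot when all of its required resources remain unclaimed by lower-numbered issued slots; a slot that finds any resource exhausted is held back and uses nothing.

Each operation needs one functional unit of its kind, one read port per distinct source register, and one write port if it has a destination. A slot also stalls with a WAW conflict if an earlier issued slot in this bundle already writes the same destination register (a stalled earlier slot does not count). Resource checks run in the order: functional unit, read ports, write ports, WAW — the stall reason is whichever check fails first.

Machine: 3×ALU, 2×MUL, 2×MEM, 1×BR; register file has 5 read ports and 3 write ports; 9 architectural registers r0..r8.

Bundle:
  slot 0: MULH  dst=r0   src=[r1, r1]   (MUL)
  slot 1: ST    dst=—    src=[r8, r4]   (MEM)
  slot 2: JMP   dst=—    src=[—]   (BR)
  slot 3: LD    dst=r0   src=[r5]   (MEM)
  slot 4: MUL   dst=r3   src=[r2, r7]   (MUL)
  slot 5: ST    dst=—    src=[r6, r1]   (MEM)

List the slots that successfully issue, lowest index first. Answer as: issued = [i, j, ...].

(0) want 1×MUL +1rd +1wr — yes → AL3|MU1|ME2|BR1|rd4|wr2
(1) want 1×MEM +2rd +0wr — yes → AL3|MU1|ME1|BR1|rd2|wr2
(2) want 1×BR +0rd +0wr — yes → AL3|MU1|ME1|BR0|rd2|wr2
(3) want 1×MEM +1rd +1wr — WAW → AL3|MU1|ME1|BR0|rd2|wr2
(4) want 1×MUL +2rd +1wr — yes → AL3|MU0|ME1|BR0|rd0|wr1
(5) want 1×MEM +2rd +0wr — RD_PORT → AL3|MU0|ME1|BR0|rd0|wr1

issued = [0, 1, 2, 4]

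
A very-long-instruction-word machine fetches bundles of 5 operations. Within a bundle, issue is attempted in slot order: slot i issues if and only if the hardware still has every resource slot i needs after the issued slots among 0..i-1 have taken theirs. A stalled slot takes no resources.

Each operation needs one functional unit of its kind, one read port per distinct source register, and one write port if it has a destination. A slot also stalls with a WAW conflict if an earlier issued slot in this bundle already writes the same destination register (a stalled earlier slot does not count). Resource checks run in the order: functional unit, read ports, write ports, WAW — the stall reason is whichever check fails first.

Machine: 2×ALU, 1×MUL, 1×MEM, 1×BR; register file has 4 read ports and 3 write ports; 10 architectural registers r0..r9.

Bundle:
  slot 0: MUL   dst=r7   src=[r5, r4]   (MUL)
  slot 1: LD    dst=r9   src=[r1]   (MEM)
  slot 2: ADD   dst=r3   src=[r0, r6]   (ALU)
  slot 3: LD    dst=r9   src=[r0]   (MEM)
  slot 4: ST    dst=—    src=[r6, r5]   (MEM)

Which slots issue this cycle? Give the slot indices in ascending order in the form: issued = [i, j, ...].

[0] MUL needs rd=2 wr=1: ok; after: ALU=2 MUL=0 MEM=1 BR=1, R=2, W=2
[1] MEM needs rd=1 wr=1: ok; after: ALU=2 MUL=0 MEM=0 BR=1, R=1, W=1
[2] ALU needs rd=2 wr=1: RD_PORT; after: ALU=2 MUL=0 MEM=0 BR=1, R=1, W=1
[3] MEM needs rd=1 wr=1: FU; after: ALU=2 MUL=0 MEM=0 BR=1, R=1, W=1
[4] MEM needs rd=2 wr=0: FU; after: ALU=2 MUL=0 MEM=0 BR=1, R=1, W=1

issued = [0, 1]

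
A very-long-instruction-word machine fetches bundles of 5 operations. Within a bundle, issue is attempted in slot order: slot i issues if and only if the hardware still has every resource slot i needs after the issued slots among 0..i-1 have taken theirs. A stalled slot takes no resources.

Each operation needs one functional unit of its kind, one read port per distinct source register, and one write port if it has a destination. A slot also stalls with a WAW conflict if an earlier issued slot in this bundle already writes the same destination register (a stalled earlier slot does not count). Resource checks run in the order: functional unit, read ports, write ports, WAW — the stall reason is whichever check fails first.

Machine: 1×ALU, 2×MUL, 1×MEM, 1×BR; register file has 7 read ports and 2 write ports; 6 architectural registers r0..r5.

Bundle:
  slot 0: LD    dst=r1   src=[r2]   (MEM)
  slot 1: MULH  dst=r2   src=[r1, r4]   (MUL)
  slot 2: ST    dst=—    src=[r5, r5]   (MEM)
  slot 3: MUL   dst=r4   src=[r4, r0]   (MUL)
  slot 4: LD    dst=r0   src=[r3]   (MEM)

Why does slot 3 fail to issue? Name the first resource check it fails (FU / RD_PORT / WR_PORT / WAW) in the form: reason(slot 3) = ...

(0) want 1×MEM +1rd +1wr — yes → AL1|MU2|ME0|BR1|rd6|wr1
(1) want 1×MUL +2rd +1wr — yes → AL1|MU1|ME0|BR1|rd4|wr0
(2) want 1×MEM +1rd +0wr — FU → AL1|MU1|ME0|BR1|rd4|wr0
(3) want 1×MUL +2rd +1wr — WR_PORT → AL1|MU1|ME0|BR1|rd4|wr0
(4) want 1×MEM +1rd +1wr — FU → AL1|MU1|ME0|BR1|rd4|wr0

reason(slot 3) = WR_PORT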